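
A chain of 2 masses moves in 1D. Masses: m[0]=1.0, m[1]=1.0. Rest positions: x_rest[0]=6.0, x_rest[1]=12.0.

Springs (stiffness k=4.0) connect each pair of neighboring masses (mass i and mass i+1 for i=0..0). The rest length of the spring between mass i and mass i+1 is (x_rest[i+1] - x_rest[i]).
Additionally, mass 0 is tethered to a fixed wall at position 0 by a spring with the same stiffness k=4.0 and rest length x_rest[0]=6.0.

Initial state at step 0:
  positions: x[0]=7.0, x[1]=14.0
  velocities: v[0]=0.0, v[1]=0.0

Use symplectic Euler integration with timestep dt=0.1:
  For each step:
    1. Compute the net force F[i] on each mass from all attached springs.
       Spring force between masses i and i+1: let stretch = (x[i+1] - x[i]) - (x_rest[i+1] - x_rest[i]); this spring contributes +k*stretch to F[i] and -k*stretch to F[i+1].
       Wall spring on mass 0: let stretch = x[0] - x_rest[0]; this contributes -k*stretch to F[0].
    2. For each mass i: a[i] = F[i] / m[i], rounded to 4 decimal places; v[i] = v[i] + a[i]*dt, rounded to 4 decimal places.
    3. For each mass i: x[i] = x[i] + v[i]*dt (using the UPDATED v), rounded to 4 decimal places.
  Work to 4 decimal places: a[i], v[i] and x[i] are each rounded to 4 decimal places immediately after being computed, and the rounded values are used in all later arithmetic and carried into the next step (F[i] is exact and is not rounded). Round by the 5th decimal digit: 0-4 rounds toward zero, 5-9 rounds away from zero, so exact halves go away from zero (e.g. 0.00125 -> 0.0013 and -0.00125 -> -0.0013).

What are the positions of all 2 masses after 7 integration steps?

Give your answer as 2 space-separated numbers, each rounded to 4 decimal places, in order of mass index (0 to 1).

Step 0: x=[7.0000 14.0000] v=[0.0000 0.0000]
Step 1: x=[7.0000 13.9600] v=[0.0000 -0.4000]
Step 2: x=[6.9984 13.8816] v=[-0.0160 -0.7840]
Step 3: x=[6.9922 13.7679] v=[-0.0621 -1.1373]
Step 4: x=[6.9773 13.6231] v=[-0.1487 -1.4476]
Step 5: x=[6.9492 13.4525] v=[-0.2813 -1.7059]
Step 6: x=[6.9032 13.2618] v=[-0.4597 -1.9072]
Step 7: x=[6.8355 13.0567] v=[-0.6775 -2.0506]

Answer: 6.8355 13.0567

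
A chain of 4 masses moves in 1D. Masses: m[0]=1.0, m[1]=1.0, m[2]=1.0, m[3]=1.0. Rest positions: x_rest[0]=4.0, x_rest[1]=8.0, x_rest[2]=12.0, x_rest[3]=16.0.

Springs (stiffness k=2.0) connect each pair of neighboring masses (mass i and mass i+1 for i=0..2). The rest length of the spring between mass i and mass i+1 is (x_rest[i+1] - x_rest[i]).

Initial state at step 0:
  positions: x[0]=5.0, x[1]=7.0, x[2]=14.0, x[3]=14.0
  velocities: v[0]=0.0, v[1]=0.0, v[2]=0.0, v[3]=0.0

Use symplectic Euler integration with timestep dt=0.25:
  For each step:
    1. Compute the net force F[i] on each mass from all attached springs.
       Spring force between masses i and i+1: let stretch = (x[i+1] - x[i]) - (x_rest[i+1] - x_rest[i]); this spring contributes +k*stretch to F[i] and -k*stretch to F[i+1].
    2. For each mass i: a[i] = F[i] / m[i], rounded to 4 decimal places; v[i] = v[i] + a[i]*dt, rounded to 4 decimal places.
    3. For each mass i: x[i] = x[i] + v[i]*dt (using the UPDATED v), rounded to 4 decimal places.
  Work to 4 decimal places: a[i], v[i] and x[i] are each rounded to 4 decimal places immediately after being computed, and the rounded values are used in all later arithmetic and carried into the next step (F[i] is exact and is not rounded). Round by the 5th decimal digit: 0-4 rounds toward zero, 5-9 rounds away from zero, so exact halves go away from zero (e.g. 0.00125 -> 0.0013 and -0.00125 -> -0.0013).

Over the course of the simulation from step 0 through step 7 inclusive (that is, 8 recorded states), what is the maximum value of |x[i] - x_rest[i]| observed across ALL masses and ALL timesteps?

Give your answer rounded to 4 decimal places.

Answer: 2.3364

Derivation:
Step 0: x=[5.0000 7.0000 14.0000 14.0000] v=[0.0000 0.0000 0.0000 0.0000]
Step 1: x=[4.7500 7.6250 13.1250 14.5000] v=[-1.0000 2.5000 -3.5000 2.0000]
Step 2: x=[4.3594 8.5781 11.7344 15.3281] v=[-1.5625 3.8125 -5.5625 3.3125]
Step 3: x=[3.9961 9.3984 10.3985 16.2070] v=[-1.4532 3.2813 -5.3438 3.5157]
Step 4: x=[3.8081 9.6685 9.6636 16.8599] v=[-0.7521 1.0802 -2.9396 2.6115]
Step 5: x=[3.8526 9.2054 9.8289 17.1133] v=[0.1781 -1.8525 0.6610 1.0134]
Step 6: x=[4.0662 8.1511 10.8268 16.9561] v=[0.8545 -4.2172 3.9915 -0.6288]
Step 7: x=[4.2905 6.9207 12.2564 16.5327] v=[0.8970 -4.9218 5.7183 -1.6935]
Max displacement = 2.3364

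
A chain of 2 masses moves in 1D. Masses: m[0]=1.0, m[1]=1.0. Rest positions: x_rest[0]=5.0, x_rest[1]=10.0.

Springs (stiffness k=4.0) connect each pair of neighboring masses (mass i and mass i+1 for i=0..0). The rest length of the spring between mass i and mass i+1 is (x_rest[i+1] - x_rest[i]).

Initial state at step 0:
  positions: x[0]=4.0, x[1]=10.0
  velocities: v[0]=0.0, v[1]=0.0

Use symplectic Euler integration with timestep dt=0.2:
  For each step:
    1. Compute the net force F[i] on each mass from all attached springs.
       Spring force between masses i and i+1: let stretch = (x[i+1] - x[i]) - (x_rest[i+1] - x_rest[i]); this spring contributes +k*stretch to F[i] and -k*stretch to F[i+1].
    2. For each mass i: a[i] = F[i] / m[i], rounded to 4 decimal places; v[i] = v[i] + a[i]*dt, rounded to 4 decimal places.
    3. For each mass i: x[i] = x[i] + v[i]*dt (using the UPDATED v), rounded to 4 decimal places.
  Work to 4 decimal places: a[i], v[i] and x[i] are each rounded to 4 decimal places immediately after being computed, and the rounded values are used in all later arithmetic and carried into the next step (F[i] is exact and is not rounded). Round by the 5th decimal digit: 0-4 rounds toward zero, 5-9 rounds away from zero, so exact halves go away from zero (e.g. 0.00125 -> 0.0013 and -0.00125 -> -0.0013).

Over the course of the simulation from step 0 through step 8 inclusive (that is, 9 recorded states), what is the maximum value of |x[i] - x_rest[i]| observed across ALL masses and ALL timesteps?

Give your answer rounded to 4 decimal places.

Answer: 1.0213

Derivation:
Step 0: x=[4.0000 10.0000] v=[0.0000 0.0000]
Step 1: x=[4.1600 9.8400] v=[0.8000 -0.8000]
Step 2: x=[4.4288 9.5712] v=[1.3440 -1.3440]
Step 3: x=[4.7204 9.2796] v=[1.4579 -1.4579]
Step 4: x=[4.9415 9.0585] v=[1.1053 -1.1053]
Step 5: x=[5.0213 8.9787] v=[0.3989 -0.3989]
Step 6: x=[4.9343 9.0657] v=[-0.4352 0.4352]
Step 7: x=[4.7083 9.2917] v=[-1.1301 1.1301]
Step 8: x=[4.4156 9.5844] v=[-1.4634 1.4634]
Max displacement = 1.0213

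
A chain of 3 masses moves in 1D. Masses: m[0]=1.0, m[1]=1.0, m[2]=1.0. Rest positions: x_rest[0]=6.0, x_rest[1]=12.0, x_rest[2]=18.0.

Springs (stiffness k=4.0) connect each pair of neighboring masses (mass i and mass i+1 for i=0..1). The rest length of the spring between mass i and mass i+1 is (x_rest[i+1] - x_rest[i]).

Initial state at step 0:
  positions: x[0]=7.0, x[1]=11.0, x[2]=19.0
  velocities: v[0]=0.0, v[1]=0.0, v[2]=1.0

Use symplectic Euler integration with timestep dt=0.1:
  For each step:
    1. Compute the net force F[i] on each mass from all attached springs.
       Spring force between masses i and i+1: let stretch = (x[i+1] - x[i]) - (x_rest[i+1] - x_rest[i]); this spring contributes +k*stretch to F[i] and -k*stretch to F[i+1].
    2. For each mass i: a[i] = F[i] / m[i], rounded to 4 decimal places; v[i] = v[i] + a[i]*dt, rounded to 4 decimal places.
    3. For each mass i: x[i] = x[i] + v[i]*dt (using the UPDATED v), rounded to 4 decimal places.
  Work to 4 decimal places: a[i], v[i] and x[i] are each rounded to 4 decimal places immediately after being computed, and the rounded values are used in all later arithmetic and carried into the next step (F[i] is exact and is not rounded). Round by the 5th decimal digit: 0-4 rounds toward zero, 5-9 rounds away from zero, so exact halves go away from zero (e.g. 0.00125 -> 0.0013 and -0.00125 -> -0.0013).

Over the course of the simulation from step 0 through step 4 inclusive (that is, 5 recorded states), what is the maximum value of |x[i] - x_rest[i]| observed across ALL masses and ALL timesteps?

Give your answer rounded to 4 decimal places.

Answer: 1.0200

Derivation:
Step 0: x=[7.0000 11.0000 19.0000] v=[0.0000 0.0000 1.0000]
Step 1: x=[6.9200 11.1600 19.0200] v=[-0.8000 1.6000 0.2000]
Step 2: x=[6.7696 11.4648 18.9656] v=[-1.5040 3.0480 -0.5440]
Step 3: x=[6.5670 11.8818 18.8512] v=[-2.0259 4.1702 -1.1443]
Step 4: x=[6.3370 12.3650 18.6980] v=[-2.3000 4.8320 -1.5321]
Max displacement = 1.0200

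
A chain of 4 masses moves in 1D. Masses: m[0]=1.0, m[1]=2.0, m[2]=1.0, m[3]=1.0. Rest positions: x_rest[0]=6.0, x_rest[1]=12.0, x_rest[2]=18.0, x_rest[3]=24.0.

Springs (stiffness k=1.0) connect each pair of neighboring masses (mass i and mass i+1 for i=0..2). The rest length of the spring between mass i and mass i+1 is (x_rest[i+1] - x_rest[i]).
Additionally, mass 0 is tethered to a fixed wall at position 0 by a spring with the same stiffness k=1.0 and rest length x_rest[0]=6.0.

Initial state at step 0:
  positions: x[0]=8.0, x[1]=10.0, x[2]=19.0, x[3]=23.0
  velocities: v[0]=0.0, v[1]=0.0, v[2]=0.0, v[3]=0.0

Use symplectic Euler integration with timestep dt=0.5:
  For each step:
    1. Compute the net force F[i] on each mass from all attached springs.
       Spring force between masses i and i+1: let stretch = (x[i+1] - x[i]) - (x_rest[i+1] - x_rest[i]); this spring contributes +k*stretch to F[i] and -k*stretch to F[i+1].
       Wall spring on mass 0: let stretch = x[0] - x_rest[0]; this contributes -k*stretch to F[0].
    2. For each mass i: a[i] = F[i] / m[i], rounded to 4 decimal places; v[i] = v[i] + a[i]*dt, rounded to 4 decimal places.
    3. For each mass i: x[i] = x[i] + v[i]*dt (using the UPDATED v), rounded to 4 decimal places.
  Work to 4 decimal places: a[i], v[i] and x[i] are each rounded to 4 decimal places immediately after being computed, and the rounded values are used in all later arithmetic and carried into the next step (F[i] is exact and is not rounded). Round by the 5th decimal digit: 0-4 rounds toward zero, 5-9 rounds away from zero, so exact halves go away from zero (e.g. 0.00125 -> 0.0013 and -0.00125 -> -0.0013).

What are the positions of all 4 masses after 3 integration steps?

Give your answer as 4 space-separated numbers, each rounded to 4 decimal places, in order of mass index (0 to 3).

Step 0: x=[8.0000 10.0000 19.0000 23.0000] v=[0.0000 0.0000 0.0000 0.0000]
Step 1: x=[6.5000 10.8750 17.7500 23.5000] v=[-3.0000 1.7500 -2.5000 1.0000]
Step 2: x=[4.4688 12.0625 16.2188 24.0625] v=[-4.0625 2.3750 -3.0625 1.1250]
Step 3: x=[3.2188 12.8204 15.6094 24.1641] v=[-2.5001 1.5157 -1.2188 0.2032]

Answer: 3.2188 12.8204 15.6094 24.1641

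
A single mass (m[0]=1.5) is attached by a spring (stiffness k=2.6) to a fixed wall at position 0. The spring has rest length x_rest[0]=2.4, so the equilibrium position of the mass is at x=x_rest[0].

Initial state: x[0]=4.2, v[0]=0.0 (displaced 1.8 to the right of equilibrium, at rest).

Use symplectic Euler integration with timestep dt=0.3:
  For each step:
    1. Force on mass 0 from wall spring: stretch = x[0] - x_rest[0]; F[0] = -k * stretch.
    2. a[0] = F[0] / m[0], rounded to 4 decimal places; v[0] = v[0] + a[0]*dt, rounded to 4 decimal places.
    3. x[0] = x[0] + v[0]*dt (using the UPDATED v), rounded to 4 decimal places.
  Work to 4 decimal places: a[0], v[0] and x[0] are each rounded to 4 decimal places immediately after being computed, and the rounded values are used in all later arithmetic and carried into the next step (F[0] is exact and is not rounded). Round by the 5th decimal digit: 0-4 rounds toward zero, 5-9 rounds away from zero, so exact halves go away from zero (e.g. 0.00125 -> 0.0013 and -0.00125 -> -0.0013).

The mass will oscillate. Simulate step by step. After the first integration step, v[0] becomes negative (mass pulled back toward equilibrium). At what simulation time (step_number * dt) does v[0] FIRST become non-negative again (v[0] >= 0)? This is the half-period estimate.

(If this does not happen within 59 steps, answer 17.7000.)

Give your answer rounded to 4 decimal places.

Answer: 2.4000

Derivation:
Step 0: x=[4.2000] v=[0.0000]
Step 1: x=[3.9192] v=[-0.9360]
Step 2: x=[3.4014] v=[-1.7260]
Step 3: x=[2.7274] v=[-2.2467]
Step 4: x=[2.0023] v=[-2.4170]
Step 5: x=[1.3392] v=[-2.2102]
Step 6: x=[0.8416] v=[-1.6586]
Step 7: x=[0.5871] v=[-0.8482]
Step 8: x=[0.6155] v=[0.0945]
First v>=0 after going negative at step 8, time=2.4000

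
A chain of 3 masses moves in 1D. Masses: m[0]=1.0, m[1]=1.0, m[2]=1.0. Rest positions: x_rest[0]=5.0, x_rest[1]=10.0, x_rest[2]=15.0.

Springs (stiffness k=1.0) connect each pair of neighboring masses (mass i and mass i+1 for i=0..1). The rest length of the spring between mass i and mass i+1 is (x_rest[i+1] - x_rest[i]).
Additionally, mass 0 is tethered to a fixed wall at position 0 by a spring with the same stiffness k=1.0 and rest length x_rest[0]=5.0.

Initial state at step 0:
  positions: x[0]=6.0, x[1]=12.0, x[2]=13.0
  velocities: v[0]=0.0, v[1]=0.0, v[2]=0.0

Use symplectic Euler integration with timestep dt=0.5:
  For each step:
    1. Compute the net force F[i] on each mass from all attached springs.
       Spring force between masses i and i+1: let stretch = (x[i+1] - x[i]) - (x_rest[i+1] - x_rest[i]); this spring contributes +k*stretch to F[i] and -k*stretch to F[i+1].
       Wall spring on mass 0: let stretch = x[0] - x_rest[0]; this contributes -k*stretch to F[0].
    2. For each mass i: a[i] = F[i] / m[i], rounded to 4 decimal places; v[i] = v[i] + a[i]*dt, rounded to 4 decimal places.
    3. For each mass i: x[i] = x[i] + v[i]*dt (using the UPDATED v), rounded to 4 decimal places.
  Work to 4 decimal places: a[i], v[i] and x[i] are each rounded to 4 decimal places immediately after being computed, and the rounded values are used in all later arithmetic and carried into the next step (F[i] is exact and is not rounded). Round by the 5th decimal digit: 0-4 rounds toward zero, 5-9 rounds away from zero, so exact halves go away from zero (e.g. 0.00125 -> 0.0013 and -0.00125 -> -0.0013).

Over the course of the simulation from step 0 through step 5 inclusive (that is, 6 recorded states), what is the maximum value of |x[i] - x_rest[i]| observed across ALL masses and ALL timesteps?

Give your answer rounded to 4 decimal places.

Answer: 2.2978

Derivation:
Step 0: x=[6.0000 12.0000 13.0000] v=[0.0000 0.0000 0.0000]
Step 1: x=[6.0000 10.7500 14.0000] v=[0.0000 -2.5000 2.0000]
Step 2: x=[5.6875 9.1250 15.4375] v=[-0.6250 -3.2500 2.8750]
Step 3: x=[4.8125 8.2188 16.5469] v=[-1.7500 -1.8125 2.2188]
Step 4: x=[3.5860 8.5430 16.8243] v=[-2.4531 0.6484 0.5548]
Step 5: x=[2.7022 9.6983 16.2814] v=[-1.7676 2.3106 -1.0859]
Max displacement = 2.2978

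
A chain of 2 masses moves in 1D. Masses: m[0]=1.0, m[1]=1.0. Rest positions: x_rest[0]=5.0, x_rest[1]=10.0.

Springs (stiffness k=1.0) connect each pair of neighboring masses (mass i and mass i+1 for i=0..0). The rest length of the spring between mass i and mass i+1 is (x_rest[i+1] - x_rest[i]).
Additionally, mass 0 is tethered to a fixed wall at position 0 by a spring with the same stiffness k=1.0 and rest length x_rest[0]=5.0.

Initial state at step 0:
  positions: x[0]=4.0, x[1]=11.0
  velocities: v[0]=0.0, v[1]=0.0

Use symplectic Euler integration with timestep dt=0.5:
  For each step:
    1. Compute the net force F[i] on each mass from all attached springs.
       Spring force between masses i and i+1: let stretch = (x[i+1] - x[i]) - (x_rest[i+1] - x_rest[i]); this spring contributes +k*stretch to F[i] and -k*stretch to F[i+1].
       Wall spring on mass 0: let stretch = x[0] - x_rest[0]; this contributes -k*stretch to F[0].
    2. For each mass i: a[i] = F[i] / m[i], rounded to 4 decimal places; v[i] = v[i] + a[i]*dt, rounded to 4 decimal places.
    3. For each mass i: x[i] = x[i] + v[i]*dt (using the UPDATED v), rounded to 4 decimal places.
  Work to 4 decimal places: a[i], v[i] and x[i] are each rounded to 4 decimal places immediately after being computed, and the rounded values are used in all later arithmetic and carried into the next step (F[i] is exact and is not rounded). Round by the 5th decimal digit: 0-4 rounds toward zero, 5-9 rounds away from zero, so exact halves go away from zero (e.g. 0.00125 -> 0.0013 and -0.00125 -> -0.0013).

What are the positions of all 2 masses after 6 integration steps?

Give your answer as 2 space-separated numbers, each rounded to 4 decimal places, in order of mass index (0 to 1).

Answer: 4.0994 10.3900

Derivation:
Step 0: x=[4.0000 11.0000] v=[0.0000 0.0000]
Step 1: x=[4.7500 10.5000] v=[1.5000 -1.0000]
Step 2: x=[5.7500 9.8125] v=[2.0000 -1.3750]
Step 3: x=[6.3282 9.3594] v=[1.1563 -0.9063]
Step 4: x=[6.0821 9.3985] v=[-0.4922 0.0781]
Step 5: x=[5.1446 9.8585] v=[-1.8751 0.9199]
Step 6: x=[4.0994 10.3900] v=[-2.0905 1.0630]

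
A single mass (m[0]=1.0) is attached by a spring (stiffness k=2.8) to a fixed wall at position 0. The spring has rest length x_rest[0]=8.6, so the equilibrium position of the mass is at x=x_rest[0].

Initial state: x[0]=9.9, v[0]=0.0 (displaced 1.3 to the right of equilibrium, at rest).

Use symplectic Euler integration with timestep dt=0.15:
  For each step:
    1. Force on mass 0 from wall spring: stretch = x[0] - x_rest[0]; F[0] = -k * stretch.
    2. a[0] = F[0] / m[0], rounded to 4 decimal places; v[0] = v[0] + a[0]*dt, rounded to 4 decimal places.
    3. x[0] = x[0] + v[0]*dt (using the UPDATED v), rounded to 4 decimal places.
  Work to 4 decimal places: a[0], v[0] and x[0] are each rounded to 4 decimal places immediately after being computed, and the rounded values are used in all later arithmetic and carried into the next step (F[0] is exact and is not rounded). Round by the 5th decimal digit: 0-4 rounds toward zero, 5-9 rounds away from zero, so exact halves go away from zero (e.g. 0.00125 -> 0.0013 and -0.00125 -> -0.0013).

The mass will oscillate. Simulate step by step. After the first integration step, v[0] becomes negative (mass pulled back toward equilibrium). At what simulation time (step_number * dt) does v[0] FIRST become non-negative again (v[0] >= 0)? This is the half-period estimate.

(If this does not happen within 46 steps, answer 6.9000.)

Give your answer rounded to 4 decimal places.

Step 0: x=[9.9000] v=[0.0000]
Step 1: x=[9.8181] v=[-0.5460]
Step 2: x=[9.6595] v=[-1.0576]
Step 3: x=[9.4341] v=[-1.5026]
Step 4: x=[9.1562] v=[-1.8529]
Step 5: x=[8.8432] v=[-2.0865]
Step 6: x=[8.5149] v=[-2.1887]
Step 7: x=[8.1920] v=[-2.1530]
Step 8: x=[7.8948] v=[-1.9816]
Step 9: x=[7.6420] v=[-1.6854]
Step 10: x=[7.4496] v=[-1.2830]
Step 11: x=[7.3296] v=[-0.7998]
Step 12: x=[7.2897] v=[-0.2662]
Step 13: x=[7.3323] v=[0.2841]
First v>=0 after going negative at step 13, time=1.9500

Answer: 1.9500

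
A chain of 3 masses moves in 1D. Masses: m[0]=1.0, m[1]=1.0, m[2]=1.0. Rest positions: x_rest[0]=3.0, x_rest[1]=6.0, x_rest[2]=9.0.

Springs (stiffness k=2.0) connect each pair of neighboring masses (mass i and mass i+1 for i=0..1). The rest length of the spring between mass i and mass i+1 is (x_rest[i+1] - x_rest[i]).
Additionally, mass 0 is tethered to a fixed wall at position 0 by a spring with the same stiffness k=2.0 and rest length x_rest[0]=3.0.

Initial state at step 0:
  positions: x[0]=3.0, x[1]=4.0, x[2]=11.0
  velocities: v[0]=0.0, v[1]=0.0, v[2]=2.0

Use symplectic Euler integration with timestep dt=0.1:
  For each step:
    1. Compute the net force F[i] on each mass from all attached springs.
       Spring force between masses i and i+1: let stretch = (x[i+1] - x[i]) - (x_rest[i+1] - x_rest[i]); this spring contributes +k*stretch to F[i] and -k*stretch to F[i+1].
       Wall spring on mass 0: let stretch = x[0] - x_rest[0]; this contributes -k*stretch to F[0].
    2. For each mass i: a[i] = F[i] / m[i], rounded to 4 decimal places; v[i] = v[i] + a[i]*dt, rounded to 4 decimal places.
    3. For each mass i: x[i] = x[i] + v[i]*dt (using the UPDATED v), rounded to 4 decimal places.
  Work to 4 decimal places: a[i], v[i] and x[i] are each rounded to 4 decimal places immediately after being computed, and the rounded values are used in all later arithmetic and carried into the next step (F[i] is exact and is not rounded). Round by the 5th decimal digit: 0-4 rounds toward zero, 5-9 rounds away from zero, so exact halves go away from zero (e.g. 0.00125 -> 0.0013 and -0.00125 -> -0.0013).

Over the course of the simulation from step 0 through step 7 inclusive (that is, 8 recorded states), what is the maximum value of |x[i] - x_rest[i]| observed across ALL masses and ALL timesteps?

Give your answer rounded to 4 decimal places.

Answer: 2.1600

Derivation:
Step 0: x=[3.0000 4.0000 11.0000] v=[0.0000 0.0000 2.0000]
Step 1: x=[2.9600 4.1200 11.1200] v=[-0.4000 1.2000 1.2000]
Step 2: x=[2.8840 4.3568 11.1600] v=[-0.7600 2.3680 0.4000]
Step 3: x=[2.7798 4.7002 11.1239] v=[-1.0422 3.4341 -0.3606]
Step 4: x=[2.6584 5.1337 11.0194] v=[-1.2141 4.3348 -1.0453]
Step 5: x=[2.5333 5.6354 10.8572] v=[-1.2507 5.0169 -1.6224]
Step 6: x=[2.4196 6.1795 10.6505] v=[-1.1369 5.4408 -2.0668]
Step 7: x=[2.3327 6.7378 10.4144] v=[-0.8688 5.5830 -2.3610]
Max displacement = 2.1600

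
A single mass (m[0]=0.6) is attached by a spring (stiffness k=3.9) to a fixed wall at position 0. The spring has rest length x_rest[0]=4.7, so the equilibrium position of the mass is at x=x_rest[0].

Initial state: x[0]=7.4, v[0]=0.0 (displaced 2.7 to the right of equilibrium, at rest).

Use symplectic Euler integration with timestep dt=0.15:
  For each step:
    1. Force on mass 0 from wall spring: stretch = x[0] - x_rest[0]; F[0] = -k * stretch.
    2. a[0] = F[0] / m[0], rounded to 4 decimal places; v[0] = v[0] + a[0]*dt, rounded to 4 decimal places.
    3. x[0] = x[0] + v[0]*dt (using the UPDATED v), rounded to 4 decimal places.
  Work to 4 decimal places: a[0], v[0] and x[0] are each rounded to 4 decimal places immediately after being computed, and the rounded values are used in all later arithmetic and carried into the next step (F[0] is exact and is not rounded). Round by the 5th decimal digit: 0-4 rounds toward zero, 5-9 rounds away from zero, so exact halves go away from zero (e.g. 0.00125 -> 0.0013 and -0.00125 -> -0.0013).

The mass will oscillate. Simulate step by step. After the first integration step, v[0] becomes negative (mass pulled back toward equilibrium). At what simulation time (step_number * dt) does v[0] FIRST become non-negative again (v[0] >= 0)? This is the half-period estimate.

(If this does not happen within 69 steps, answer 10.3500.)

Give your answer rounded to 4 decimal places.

Answer: 1.3500

Derivation:
Step 0: x=[7.4000] v=[0.0000]
Step 1: x=[7.0051] v=[-2.6325]
Step 2: x=[6.2731] v=[-4.8800]
Step 3: x=[5.3110] v=[-6.4138]
Step 4: x=[4.2596] v=[-7.0095]
Step 5: x=[3.2726] v=[-6.5801]
Step 6: x=[2.4943] v=[-5.1884]
Step 7: x=[2.0386] v=[-3.0378]
Step 8: x=[1.9722] v=[-0.4429]
Step 9: x=[2.3047] v=[2.2167]
First v>=0 after going negative at step 9, time=1.3500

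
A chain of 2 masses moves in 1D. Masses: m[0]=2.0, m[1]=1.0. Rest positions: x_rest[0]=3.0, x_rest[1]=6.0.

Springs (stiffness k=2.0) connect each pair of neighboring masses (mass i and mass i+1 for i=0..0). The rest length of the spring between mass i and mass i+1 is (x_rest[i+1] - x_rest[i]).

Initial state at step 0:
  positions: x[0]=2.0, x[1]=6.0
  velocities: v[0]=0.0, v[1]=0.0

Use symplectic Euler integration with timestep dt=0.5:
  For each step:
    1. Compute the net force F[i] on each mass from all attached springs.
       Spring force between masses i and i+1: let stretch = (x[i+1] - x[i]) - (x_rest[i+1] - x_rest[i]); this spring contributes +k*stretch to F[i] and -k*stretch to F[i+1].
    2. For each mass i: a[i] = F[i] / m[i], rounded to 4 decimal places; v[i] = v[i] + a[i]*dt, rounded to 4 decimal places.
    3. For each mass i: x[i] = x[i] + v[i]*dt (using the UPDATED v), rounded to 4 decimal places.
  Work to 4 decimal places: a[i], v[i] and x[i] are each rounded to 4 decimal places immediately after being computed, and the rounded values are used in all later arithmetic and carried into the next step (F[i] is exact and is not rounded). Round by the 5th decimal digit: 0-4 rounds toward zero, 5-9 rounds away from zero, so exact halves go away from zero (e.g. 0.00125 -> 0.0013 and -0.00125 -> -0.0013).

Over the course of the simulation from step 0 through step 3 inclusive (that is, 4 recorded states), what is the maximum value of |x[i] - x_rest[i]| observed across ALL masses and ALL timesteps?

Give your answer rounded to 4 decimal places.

Answer: 1.4062

Derivation:
Step 0: x=[2.0000 6.0000] v=[0.0000 0.0000]
Step 1: x=[2.2500 5.5000] v=[0.5000 -1.0000]
Step 2: x=[2.5625 4.8750] v=[0.6250 -1.2500]
Step 3: x=[2.7032 4.5938] v=[0.2813 -0.5625]
Max displacement = 1.4062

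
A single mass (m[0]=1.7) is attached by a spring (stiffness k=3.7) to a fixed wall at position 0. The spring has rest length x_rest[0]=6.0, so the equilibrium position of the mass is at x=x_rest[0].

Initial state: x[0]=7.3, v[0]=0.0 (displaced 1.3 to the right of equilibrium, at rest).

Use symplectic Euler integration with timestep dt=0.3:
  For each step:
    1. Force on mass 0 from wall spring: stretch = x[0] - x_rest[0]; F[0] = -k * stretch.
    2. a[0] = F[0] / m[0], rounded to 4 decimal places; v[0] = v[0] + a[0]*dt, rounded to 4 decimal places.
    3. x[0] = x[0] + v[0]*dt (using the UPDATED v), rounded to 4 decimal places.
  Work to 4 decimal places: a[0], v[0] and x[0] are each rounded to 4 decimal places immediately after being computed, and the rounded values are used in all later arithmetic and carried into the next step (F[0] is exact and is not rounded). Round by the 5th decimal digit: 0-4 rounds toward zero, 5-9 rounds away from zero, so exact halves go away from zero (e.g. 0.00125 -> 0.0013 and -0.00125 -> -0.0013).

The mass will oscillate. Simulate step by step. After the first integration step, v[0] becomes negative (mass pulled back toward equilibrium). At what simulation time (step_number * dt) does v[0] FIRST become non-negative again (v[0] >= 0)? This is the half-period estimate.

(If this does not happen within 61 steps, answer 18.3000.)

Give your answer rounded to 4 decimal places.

Answer: 2.4000

Derivation:
Step 0: x=[7.3000] v=[0.0000]
Step 1: x=[7.0454] v=[-0.8488]
Step 2: x=[6.5860] v=[-1.5314]
Step 3: x=[6.0118] v=[-1.9140]
Step 4: x=[5.4353] v=[-1.9217]
Step 5: x=[4.9694] v=[-1.5530]
Step 6: x=[4.7054] v=[-0.8801]
Step 7: x=[4.6950] v=[-0.0348]
Step 8: x=[4.9402] v=[0.8173]
First v>=0 after going negative at step 8, time=2.4000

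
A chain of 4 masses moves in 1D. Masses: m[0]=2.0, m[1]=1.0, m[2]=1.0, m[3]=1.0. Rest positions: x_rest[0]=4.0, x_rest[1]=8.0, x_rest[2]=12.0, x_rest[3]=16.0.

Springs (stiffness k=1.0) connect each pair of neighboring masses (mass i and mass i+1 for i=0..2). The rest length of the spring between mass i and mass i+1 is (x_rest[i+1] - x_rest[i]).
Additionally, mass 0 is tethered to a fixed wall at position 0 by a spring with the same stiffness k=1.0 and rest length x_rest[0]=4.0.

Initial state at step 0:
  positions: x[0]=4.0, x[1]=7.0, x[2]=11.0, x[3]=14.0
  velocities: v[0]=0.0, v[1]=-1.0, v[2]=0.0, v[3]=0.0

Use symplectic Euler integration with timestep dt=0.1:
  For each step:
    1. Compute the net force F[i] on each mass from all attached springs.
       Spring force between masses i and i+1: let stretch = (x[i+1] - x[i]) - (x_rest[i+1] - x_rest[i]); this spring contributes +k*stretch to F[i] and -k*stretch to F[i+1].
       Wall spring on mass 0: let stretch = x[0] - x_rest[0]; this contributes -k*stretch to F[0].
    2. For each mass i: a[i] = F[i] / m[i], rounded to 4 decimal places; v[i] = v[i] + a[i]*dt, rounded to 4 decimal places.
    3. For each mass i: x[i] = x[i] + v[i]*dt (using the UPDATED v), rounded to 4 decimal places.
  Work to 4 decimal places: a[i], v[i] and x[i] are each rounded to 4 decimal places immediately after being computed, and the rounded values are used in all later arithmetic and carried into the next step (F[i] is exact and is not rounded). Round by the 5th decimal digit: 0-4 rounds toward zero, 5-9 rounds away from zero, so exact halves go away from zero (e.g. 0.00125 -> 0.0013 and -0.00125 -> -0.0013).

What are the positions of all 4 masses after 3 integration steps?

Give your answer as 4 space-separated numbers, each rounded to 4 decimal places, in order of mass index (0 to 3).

Step 0: x=[4.0000 7.0000 11.0000 14.0000] v=[0.0000 -1.0000 0.0000 0.0000]
Step 1: x=[3.9950 6.9100 10.9900 14.0100] v=[-0.0500 -0.9000 -0.1000 0.1000]
Step 2: x=[3.9846 6.8317 10.9694 14.0298] v=[-0.1040 -0.7835 -0.2060 0.1980]
Step 3: x=[3.9685 6.7663 10.9380 14.0590] v=[-0.1609 -0.6544 -0.3137 0.2920]

Answer: 3.9685 6.7663 10.9380 14.0590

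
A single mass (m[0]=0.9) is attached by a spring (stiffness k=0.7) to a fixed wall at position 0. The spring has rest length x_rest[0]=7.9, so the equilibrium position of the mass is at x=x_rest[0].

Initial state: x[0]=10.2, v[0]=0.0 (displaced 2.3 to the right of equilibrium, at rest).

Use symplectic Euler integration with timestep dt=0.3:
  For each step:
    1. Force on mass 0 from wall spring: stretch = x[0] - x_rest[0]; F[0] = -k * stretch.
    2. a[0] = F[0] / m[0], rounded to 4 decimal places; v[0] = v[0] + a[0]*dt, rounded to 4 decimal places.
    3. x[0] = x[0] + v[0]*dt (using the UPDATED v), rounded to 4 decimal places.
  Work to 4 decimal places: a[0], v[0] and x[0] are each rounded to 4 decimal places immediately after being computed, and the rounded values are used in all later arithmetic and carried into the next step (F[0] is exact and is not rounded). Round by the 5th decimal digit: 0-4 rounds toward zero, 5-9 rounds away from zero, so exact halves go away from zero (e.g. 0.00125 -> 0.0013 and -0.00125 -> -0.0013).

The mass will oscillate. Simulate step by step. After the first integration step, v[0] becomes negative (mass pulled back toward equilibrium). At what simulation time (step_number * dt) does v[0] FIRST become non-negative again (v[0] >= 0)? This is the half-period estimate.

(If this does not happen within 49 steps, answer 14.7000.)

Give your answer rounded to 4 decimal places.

Step 0: x=[10.2000] v=[0.0000]
Step 1: x=[10.0390] v=[-0.5367]
Step 2: x=[9.7283] v=[-1.0358]
Step 3: x=[9.2896] v=[-1.4624]
Step 4: x=[8.7536] v=[-1.7866]
Step 5: x=[8.1579] v=[-1.9858]
Step 6: x=[7.5441] v=[-2.0460]
Step 7: x=[6.9552] v=[-1.9630]
Step 8: x=[6.4324] v=[-1.7426]
Step 9: x=[6.0123] v=[-1.4002]
Step 10: x=[5.7244] v=[-0.9597]
Step 11: x=[5.5888] v=[-0.4521]
Step 12: x=[5.6150] v=[0.0872]
First v>=0 after going negative at step 12, time=3.6000

Answer: 3.6000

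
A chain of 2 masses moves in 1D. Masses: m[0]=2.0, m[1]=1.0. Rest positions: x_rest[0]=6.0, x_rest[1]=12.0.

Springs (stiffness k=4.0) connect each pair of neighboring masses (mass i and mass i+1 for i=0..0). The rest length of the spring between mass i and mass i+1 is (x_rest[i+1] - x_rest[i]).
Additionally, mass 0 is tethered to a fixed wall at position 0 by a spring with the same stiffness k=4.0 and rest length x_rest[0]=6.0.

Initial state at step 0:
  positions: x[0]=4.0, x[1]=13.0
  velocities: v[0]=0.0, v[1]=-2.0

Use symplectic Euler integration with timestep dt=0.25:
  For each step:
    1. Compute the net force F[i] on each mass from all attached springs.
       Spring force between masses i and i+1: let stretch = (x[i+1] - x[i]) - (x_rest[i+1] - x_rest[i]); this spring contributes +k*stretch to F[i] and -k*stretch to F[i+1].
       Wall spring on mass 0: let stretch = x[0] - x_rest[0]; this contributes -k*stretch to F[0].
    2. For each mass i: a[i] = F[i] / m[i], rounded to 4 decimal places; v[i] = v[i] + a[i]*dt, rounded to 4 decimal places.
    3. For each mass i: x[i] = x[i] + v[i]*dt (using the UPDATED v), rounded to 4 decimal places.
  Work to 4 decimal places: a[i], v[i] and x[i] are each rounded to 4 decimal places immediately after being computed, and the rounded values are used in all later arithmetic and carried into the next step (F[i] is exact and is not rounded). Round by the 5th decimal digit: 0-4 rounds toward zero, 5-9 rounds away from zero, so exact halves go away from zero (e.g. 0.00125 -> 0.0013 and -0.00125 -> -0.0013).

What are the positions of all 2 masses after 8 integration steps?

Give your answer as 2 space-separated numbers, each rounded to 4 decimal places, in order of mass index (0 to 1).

Answer: 4.4997 13.8226

Derivation:
Step 0: x=[4.0000 13.0000] v=[0.0000 -2.0000]
Step 1: x=[4.6250 11.7500] v=[2.5000 -5.0000]
Step 2: x=[5.5625 10.2188] v=[3.7500 -6.1250]
Step 3: x=[6.3867 9.0235] v=[3.2969 -4.7813]
Step 4: x=[6.7422 8.6690] v=[1.4220 -1.4181]
Step 5: x=[6.4958 9.3328] v=[-0.9857 2.6551]
Step 6: x=[5.7920 10.7873] v=[-2.8151 5.8181]
Step 7: x=[4.9886 12.4930] v=[-3.2135 6.8228]
Step 8: x=[4.4997 13.8226] v=[-1.9556 5.3184]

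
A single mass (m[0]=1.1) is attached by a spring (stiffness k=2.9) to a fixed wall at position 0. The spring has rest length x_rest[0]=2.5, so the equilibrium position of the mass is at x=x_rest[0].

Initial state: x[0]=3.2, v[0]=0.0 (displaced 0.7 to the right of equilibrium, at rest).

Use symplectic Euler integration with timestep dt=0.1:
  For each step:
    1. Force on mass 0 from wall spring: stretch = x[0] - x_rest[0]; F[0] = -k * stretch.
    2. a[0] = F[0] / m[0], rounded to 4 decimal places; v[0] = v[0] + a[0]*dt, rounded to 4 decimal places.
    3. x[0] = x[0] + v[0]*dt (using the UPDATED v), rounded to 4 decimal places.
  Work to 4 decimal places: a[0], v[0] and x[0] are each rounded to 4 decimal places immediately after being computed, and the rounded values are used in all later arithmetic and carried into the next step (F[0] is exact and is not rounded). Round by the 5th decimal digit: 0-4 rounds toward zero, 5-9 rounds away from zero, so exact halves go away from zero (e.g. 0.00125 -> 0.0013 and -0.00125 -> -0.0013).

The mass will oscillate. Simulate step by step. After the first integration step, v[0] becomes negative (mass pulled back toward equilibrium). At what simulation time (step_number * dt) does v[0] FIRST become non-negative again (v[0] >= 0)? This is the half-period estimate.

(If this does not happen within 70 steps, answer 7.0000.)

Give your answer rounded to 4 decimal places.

Answer: 2.0000

Derivation:
Step 0: x=[3.2000] v=[0.0000]
Step 1: x=[3.1815] v=[-0.1846]
Step 2: x=[3.1451] v=[-0.3643]
Step 3: x=[3.0917] v=[-0.5344]
Step 4: x=[3.0227] v=[-0.6904]
Step 5: x=[2.9399] v=[-0.8282]
Step 6: x=[2.8455] v=[-0.9442]
Step 7: x=[2.7420] v=[-1.0353]
Step 8: x=[2.6321] v=[-1.0991]
Step 9: x=[2.5187] v=[-1.1339]
Step 10: x=[2.4048] v=[-1.1388]
Step 11: x=[2.2934] v=[-1.1137]
Step 12: x=[2.1875] v=[-1.0592]
Step 13: x=[2.0898] v=[-0.9768]
Step 14: x=[2.0029] v=[-0.8687]
Step 15: x=[1.9291] v=[-0.7377]
Step 16: x=[1.8704] v=[-0.5872]
Step 17: x=[1.8283] v=[-0.4212]
Step 18: x=[1.8039] v=[-0.2441]
Step 19: x=[1.7978] v=[-0.0606]
Step 20: x=[1.8103] v=[0.1245]
First v>=0 after going negative at step 20, time=2.0000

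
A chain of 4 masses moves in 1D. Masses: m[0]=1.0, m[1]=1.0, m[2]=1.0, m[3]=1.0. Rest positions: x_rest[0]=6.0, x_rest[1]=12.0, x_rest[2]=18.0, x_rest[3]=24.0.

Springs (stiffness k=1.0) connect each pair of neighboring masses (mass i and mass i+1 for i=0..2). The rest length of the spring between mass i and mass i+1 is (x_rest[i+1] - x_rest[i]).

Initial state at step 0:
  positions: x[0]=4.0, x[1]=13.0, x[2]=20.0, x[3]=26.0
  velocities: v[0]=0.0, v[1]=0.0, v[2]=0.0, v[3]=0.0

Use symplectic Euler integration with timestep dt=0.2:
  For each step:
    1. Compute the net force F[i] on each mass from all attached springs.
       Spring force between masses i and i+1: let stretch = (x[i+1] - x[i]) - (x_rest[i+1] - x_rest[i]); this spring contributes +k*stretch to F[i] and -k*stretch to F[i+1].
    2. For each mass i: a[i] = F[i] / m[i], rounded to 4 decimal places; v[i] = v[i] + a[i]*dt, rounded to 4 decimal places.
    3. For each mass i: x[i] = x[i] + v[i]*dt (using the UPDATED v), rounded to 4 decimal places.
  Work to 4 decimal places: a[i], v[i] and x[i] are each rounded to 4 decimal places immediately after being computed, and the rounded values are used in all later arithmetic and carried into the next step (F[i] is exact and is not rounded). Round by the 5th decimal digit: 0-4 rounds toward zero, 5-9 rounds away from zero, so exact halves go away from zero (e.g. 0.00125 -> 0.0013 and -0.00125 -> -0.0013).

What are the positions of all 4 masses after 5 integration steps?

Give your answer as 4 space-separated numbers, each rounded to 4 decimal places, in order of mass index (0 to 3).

Step 0: x=[4.0000 13.0000 20.0000 26.0000] v=[0.0000 0.0000 0.0000 0.0000]
Step 1: x=[4.1200 12.9200 19.9600 26.0000] v=[0.6000 -0.4000 -0.2000 0.0000]
Step 2: x=[4.3520 12.7696 19.8800 25.9984] v=[1.1600 -0.7520 -0.4000 -0.0080]
Step 3: x=[4.6807 12.5669 19.7603 25.9921] v=[1.6435 -1.0134 -0.5984 -0.0317]
Step 4: x=[5.0848 12.3365 19.6022 25.9765] v=[2.0207 -1.1520 -0.7907 -0.0781]
Step 5: x=[5.5390 12.1067 19.4084 25.9459] v=[2.2710 -1.1492 -0.9690 -0.1530]

Answer: 5.5390 12.1067 19.4084 25.9459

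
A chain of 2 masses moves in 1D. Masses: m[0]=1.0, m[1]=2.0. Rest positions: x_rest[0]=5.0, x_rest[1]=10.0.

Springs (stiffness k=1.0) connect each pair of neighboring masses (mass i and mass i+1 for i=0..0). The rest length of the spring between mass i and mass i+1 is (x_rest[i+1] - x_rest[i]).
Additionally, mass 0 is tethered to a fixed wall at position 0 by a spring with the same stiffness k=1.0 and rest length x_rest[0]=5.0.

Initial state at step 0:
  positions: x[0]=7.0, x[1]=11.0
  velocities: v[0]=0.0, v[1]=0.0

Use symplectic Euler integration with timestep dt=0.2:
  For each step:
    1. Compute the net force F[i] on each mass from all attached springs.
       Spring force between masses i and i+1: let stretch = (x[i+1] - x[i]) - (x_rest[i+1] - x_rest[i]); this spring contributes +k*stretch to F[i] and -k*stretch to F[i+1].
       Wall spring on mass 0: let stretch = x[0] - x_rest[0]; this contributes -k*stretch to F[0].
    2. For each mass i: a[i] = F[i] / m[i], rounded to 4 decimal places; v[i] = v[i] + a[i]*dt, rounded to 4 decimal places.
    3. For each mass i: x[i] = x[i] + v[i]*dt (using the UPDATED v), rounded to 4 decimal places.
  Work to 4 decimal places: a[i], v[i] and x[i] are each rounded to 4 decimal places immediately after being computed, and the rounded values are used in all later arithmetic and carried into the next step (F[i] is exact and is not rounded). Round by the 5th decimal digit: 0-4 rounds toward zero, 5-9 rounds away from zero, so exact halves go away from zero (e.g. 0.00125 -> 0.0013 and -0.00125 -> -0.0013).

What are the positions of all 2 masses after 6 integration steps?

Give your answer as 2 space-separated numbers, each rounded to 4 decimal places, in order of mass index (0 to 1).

Answer: 5.1326 11.2452

Derivation:
Step 0: x=[7.0000 11.0000] v=[0.0000 0.0000]
Step 1: x=[6.8800 11.0200] v=[-0.6000 0.1000]
Step 2: x=[6.6504 11.0572] v=[-1.1480 0.1860]
Step 3: x=[6.3311 11.1063] v=[-1.5967 0.2453]
Step 4: x=[5.9495 11.1599] v=[-1.9079 0.2678]
Step 5: x=[5.5384 11.2093] v=[-2.0557 0.2468]
Step 6: x=[5.1326 11.2452] v=[-2.0292 0.1797]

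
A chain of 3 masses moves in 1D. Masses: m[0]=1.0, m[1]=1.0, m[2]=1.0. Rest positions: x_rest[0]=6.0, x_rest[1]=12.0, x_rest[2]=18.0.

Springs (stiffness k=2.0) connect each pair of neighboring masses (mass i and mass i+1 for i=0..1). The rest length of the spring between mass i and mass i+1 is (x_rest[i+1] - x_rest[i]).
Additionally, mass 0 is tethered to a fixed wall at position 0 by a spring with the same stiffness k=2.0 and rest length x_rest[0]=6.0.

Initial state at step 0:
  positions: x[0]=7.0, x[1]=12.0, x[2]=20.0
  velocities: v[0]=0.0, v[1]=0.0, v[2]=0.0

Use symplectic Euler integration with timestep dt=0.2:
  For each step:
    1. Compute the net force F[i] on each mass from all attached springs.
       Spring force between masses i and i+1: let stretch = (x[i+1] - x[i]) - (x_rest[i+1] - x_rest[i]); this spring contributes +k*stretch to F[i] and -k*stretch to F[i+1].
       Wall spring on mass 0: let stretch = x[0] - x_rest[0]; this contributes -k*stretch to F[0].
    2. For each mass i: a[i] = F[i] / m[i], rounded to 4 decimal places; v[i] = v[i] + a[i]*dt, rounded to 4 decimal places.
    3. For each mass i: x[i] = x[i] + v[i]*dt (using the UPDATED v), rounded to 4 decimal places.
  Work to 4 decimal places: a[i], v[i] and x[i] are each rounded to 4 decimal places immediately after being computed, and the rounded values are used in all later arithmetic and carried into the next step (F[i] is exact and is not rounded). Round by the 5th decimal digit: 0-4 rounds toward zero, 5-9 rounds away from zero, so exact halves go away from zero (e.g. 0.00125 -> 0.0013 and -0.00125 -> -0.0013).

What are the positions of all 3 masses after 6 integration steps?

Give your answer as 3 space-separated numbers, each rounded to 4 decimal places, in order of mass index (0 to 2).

Step 0: x=[7.0000 12.0000 20.0000] v=[0.0000 0.0000 0.0000]
Step 1: x=[6.8400 12.2400 19.8400] v=[-0.8000 1.2000 -0.8000]
Step 2: x=[6.5648 12.6560 19.5520] v=[-1.3760 2.0800 -1.4400]
Step 3: x=[6.2517 13.1364 19.1923] v=[-1.5654 2.4019 -1.7984]
Step 4: x=[5.9893 13.5505 18.8281] v=[-1.3122 2.0704 -1.8208]
Step 5: x=[5.8526 13.7819 18.5217] v=[-0.6834 1.1570 -1.5318]
Step 6: x=[5.8821 13.7581 18.3162] v=[0.1473 -0.1188 -1.0277]

Answer: 5.8821 13.7581 18.3162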